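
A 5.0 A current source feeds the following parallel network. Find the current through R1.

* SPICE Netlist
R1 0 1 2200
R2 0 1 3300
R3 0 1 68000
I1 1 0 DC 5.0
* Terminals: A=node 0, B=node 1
All resistors sit directly between nodes 0 and 1, so they are in parallel and share one voltage V; the full source current 5 A splits among them.
1/R_par = 1/2200 + 1/3300 + 1/68000 = 0.0007723 S  =>  R_par = 1295 Ω
V = I × R_par = 5 × 1295 = 6474 V
I_R1 = V/R1 = 6474/2200 = 2.943 A

Final answer: 2.943 A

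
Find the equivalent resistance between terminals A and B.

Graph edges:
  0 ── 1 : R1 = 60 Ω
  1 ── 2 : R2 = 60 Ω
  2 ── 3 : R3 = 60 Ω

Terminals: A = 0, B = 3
Reduce the network between node 0 (A) and node 3 (B) by series/parallel combination:
  Rs1 = R1 + R2 (series, joined only at node 1) = 60 + 60 = 120 Ω
  Rs2 = R3 + Rs1 (series, joined only at node 2) = 60 + 120 = 180 Ω
R_eq = 180 Ω

Final answer: 180 Ω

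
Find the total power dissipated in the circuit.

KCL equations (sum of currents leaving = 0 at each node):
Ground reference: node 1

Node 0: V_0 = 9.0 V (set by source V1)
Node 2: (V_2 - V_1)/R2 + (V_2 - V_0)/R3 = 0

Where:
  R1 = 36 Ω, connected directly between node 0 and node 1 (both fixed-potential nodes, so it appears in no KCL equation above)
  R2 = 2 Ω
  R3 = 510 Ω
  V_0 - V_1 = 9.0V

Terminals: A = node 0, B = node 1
Nodal analysis, taking node 1 as the 0 V reference.
Source V1 fixes V_0 = 9 V.
KCL at each unknown node (sum of currents leaving = 0; resistances in Ω):
  Node 2: (V_2 - 0)/2 + (V_2 - 9)/510 = 0
Collecting terms: 0.502 × V_2 = 0.01765  =>  V_2 = 0.03516 V
Power in each resistor, P = (ΔV)²/R:
  P_R1 = (9 - 0)²/36 = 2.25 W
  P_R2 = (0 - 0.03516)²/2 = 0.000618 W
  P_R3 = (9 - 0.03516)²/510 = 0.1576 W
P_total = P_R1 + P_R2 + P_R3 = 2.408 W

Final answer: 2.408 W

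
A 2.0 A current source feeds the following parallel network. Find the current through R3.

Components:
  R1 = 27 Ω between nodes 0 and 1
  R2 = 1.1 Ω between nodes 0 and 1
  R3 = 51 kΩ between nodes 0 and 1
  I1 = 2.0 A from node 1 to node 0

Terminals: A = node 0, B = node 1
All resistors sit directly between nodes 0 and 1, so they are in parallel and share one voltage V; the full source current 2 A splits among them.
1/R_par = 1/27 + 1/1.1 + 1/51000 = 0.9461 S  =>  R_par = 1.057 Ω
V = I × R_par = 2 × 1.057 = 2.114 V
I_R3 = V/R3 = 2.114/51000 = 0.00004145 A

Final answer: 4.145e-05 A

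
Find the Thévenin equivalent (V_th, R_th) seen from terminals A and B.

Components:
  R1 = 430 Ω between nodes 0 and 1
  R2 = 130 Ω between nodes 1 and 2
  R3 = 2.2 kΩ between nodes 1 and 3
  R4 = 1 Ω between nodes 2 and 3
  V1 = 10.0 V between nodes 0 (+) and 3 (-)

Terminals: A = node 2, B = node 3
Step 1 — V_th is the open-circuit voltage V_A - V_B (nothing connected across the terminals).
Nodal analysis, taking node 3 as the 0 V reference.
Source V1 fixes V_0 = 10 V.
KCL at each unknown node (sum of currents leaving = 0; resistances in Ω):
  Node 1: (V_1 - 10)/430 + (V_1 - V_2)/130 + (V_1 - 0)/2200 = 0
  Node 2: (V_2 - V_1)/130 + (V_2 - 0)/1 = 0
Collecting terms (coefficients in siemens):
  0.01047·V_1 - 0.007692·V_2 = 0.02326
  1.008·V_2 - 0.007692·V_1 = 0
Determinant D = (0.01047)(1.008) - (-0.007692)(-0.007692) = 0.01049
V_1 = [(0.02326)(1.008) - (-0.007692)(0)]/D = 2.233 V
V_2 = [(0.01047)(0) - (0.02326)(-0.007692)]/D = 0.01705 V
V_th = V_2 - V_3 = 0.01705 - 0 = 0.01705 V
Step 2 — R_th: zero the source — replace V1 by a short circuit (node 3 merges into node 0) — and find the resistance seen between A (node 2) and B (node 0).
Reduce the network between node 2 (A) and node 0 (B) by series/parallel combination:
  Rp1 = R1 ‖ R3 (parallel, both between nodes 0 and 1) = 1/(1/430 + 1/2200) = 359.7 Ω
  Rs1 = R2 + Rp1 (series, joined only at node 1) = 130 + 359.7 = 489.7 Ω
  Rp2 = R4 ‖ Rs1 (parallel, both between nodes 0 and 2) = 1/(1/1 + 1/489.7) = 0.998 Ω
R_th = 0.998 Ω

Final answer: V_th = 0.01705 V, R_th = 0.998 Ω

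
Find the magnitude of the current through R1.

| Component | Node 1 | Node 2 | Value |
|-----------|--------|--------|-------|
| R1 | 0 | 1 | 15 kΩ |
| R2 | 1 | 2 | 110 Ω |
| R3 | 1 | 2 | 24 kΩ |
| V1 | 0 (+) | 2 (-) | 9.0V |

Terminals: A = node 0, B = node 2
Nodal analysis, taking node 2 as the 0 V reference.
Source V1 fixes V_0 = 9 V.
KCL at each unknown node (sum of currents leaving = 0; resistances in Ω):
  Node 1: (V_1 - 9)/15000 + (V_1 - 0)/110 + (V_1 - 0)/24000 = 0
Collecting terms: 0.009199 × V_1 = 0.0006  =>  V_1 = 0.06522 V
I_R1 = (V_0 - V_1)/R1 = (9 - 0.06522)/15000 = 0.0005957 A
|I_R1| = 0.0005957 A

Final answer: |I_R1| = 0.0005957 A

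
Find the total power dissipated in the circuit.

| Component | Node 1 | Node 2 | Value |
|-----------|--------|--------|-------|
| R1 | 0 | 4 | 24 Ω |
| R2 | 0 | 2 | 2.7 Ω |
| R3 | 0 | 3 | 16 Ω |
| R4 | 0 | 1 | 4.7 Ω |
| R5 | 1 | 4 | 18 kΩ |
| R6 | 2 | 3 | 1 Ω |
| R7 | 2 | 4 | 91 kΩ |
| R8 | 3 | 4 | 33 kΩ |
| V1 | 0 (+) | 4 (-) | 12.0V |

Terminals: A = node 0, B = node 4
Nodal analysis, taking node 4 as the 0 V reference.
Source V1 fixes V_0 = 12 V.
KCL at each unknown node (sum of currents leaving = 0; resistances in Ω):
  Node 1: (V_1 - 12)/4.7 + (V_1 - 0)/18000 = 0
  Node 2: (V_2 - 12)/2.7 + (V_2 - V_3)/1 + (V_2 - 0)/91000 = 0
  Node 3: (V_3 - 12)/16 + (V_3 - V_2)/1 + (V_3 - 0)/33000 = 0
Collecting terms (coefficients in siemens):
  0.2128·V_1 = 2.553
  1.37·V_2 - 1·V_3 = 4.444
  1.063·V_3 - 1·V_2 = 0.75
Solving these 3 simultaneous equations (Gaussian elimination) gives:
  V_1 = 12 V, V_2 = 12 V, V_3 = 12 V
Power in each resistor, P = (ΔV)²/R:
  P_R1 = (12 - 0)²/24 = 6 W
  P_R2 = (12 - 12)²/2.7 = 0.0000004519 W
  P_R3 = (12 - 12)²/16 = 0.0000001193 W
  P_R4 = (12 - 12)²/4.7 = 0.000002088 W
  P_R5 = (12 - 0)²/18000 = 0.007996 W
  P_R6 = (12 - 12)²/1 = 0.00000007686 W
  P_R7 = (12 - 0)²/91000 = 0.001582 W
  P_R8 = (12 - 0)²/33000 = 0.004363 W
P_total = P_R1 + P_R2 + P_R3 + P_R4 + P_R5 + P_R6 + P_R7 + P_R8 = 6.014 W

Final answer: 6.014 W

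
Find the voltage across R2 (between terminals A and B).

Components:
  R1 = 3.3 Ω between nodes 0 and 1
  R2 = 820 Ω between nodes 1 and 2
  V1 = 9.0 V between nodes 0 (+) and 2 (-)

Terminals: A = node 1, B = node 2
R1 and R2 are in series across V1 (node 0 → node 1 → node 2), and the output A–B is taken across R2, so this is a voltage divider.
Series current: I = V1/(R1 + R2) = 9/(3.3 + 820) = 9/823.3 = 0.01093 A
V_R2 = I × R2 = V1 × R2/(R1 + R2) = 9 × 820/823.3 = 8.964 V

Final answer: 8.964 V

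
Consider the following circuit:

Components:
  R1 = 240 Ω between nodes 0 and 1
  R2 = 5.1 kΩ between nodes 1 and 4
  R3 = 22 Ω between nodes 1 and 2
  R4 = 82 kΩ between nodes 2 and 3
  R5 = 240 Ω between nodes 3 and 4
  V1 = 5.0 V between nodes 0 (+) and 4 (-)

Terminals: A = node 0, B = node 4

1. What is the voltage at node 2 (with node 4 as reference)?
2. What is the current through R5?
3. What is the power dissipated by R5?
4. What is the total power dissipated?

Nodal analysis, taking node 4 as the 0 V reference.
Source V1 fixes V_0 = 5 V.
KCL at each unknown node (sum of currents leaving = 0; resistances in Ω):
  Node 1: (V_1 - 5)/240 + (V_1 - 0)/5100 + (V_1 - V_2)/22 = 0
  Node 2: (V_2 - V_1)/22 + (V_2 - V_3)/82000 = 0
  Node 3: (V_3 - V_2)/82000 + (V_3 - 0)/240 = 0
Collecting terms (coefficients in siemens):
  0.04982·V_1 - 0.04545·V_2 = 0.02083
  0.04547·V_2 - 0.04545·V_1 - 0.0000122·V_3 = 0
  0.004179·V_3 - 0.0000122·V_2 = 0
Solving these 3 simultaneous equations (Gaussian elimination) gives:
  V_1 = 4.762 V, V_2 = 4.761 V, V_3 = 0.01389 V
Part 1:
  Read off the nodal solution: V_2 = 4.761 V
Part 2:
  I_R5 = (V_3 - V_4)/R5 = (0.01389 - 0)/240 = 0.00005789 A
  Magnitude: I_R5 = 0.00005789 A
Part 3:
  I_R5 = (V_3 - V_4)/R5 = (0.01389 - 0)/240 = 0.00005789 A
  P_R5 = I_R5² × R5 = (0.00005789)² × 240 = 0.0000008043 W
Part 4:
  Power in each resistor, P = (ΔV)²/R:
    P_R1 = (5 - 4.762)²/240 = 0.000236 W
    P_R2 = (4.762 - 0)²/5100 = 0.004446 W
    P_R3 = (4.762 - 4.761)²/22 = 0.00000007372 W
    P_R4 = (4.761 - 0.01389)²/82000 = 0.0002748 W
    P_R5 = (0.01389 - 0)²/240 = 0.0000008043 W
  P_total = P_R1 + P_R2 + P_R3 + P_R4 + P_R5 = 0.004958 W

Final answers:
1. V_2 = 4.761 V
2. I_R5 = 5.789e-05 A
3. P_R5 = 8.043e-07 W
4. P_total = 0.004958 W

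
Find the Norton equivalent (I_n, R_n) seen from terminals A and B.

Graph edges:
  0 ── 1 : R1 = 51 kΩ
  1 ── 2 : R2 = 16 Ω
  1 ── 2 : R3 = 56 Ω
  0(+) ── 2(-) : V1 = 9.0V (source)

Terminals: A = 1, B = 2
Find the Thévenin equivalent first; then I_n = V_th/R_th and R_n = R_th.
Step 1 — V_th is the open-circuit voltage V_A - V_B (nothing connected across the terminals).
Nodal analysis, taking node 2 as the 0 V reference.
Source V1 fixes V_0 = 9 V.
KCL at each unknown node (sum of currents leaving = 0; resistances in Ω):
  Node 1: (V_1 - 9)/51000 + (V_1 - 0)/16 + (V_1 - 0)/56 = 0
Collecting terms: 0.08038 × V_1 = 0.0001765  =>  V_1 = 0.002196 V
V_th = V_1 - V_2 = 0.002196 - 0 = 0.002196 V
Step 2 — R_th: zero the source — replace V1 by a short circuit (node 2 merges into node 0) — and find the resistance seen between A (node 1) and B (node 0).
Reduce the network between node 1 (A) and node 0 (B) by series/parallel combination:
  Rp1 = R1 ‖ R2 ‖ R3 (parallel, all between nodes 0 and 1) = 1/(1/51000 + 1/16 + 1/56) = 12.44 Ω
R_th = 12.44 Ω
I_n = V_th/R_th = 0.002196/12.44 = 0.0001765 A, and R_n = R_th = 12.44 Ω

Final answer: I_n = 0.0001765 A, R_n = 12.44 Ω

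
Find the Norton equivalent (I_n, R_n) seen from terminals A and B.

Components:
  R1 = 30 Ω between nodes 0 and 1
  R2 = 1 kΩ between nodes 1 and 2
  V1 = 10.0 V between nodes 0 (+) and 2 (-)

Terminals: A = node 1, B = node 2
Find the Thévenin equivalent first; then I_n = V_th/R_th and R_n = R_th.
Step 1 — V_th is the open-circuit voltage V_A - V_B (nothing connected across the terminals).
Nodal analysis, taking node 2 as the 0 V reference.
Source V1 fixes V_0 = 10 V.
KCL at each unknown node (sum of currents leaving = 0; resistances in Ω):
  Node 1: (V_1 - 10)/30 + (V_1 - 0)/1000 = 0
Collecting terms: 0.03433 × V_1 = 0.3333  =>  V_1 = 9.709 V
V_th = V_1 - V_2 = 9.709 - 0 = 9.709 V
Step 2 — R_th: zero the source — replace V1 by a short circuit (node 2 merges into node 0) — and find the resistance seen between A (node 1) and B (node 0).
Reduce the network between node 1 (A) and node 0 (B) by series/parallel combination:
  Rp1 = R1 ‖ R2 (parallel, both between nodes 0 and 1) = 1/(1/30 + 1/1000) = 29.13 Ω
R_th = 29.13 Ω
I_n = V_th/R_th = 9.709/29.13 = 0.3333 A, and R_n = R_th = 29.13 Ω

Final answer: I_n = 0.3333 A, R_n = 29.13 Ω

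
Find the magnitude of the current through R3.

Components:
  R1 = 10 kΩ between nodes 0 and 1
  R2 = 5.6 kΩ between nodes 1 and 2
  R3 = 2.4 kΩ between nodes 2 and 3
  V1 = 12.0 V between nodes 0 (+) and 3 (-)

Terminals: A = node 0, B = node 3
Nodal analysis, taking node 3 as the 0 V reference.
Source V1 fixes V_0 = 12 V.
KCL at each unknown node (sum of currents leaving = 0; resistances in Ω):
  Node 1: (V_1 - 12)/10000 + (V_1 - V_2)/5600 = 0
  Node 2: (V_2 - V_1)/5600 + (V_2 - 0)/2400 = 0
Collecting terms (coefficients in siemens):
  0.0002786·V_1 - 0.0001786·V_2 = 0.0012
  0.0005952·V_2 - 0.0001786·V_1 = 0
Determinant D = (0.0002786)(0.0005952) - (-0.0001786)(-0.0001786) = 0.0000001339
V_1 = [(0.0012)(0.0005952) - (-0.0001786)(0)]/D = 5.333 V
V_2 = [(0.0002786)(0) - (0.0012)(-0.0001786)]/D = 1.6 V
I_R3 = (V_2 - V_3)/R3 = (1.6 - 0)/2400 = 0.0006667 A
|I_R3| = 0.0006667 A

Final answer: |I_R3| = 0.0006667 A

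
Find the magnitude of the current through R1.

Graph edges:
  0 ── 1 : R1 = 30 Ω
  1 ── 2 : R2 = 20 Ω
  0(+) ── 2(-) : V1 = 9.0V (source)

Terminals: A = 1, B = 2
Nodal analysis, taking node 2 as the 0 V reference.
Source V1 fixes V_0 = 9 V.
KCL at each unknown node (sum of currents leaving = 0; resistances in Ω):
  Node 1: (V_1 - 9)/30 + (V_1 - 0)/20 = 0
Collecting terms: 0.08333 × V_1 = 0.3  =>  V_1 = 3.6 V
I_R1 = (V_0 - V_1)/R1 = (9 - 3.6)/30 = 0.18 A
|I_R1| = 0.18 A

Final answer: |I_R1| = 0.18 A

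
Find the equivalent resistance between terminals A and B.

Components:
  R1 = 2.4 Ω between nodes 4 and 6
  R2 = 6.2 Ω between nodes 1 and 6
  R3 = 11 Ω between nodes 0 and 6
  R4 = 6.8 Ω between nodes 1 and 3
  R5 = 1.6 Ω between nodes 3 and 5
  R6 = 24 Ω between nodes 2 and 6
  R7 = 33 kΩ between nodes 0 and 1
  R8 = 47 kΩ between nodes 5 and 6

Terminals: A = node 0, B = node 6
Reduce the network between node 0 (A) and node 6 (B) by series/parallel combination:
  R6 touches the rest of the network only at node 6 (its other end, node 2, goes nowhere), so no current can flow through it — remove it.
  Rs1 = R4 + R5 (series, joined only at node 3) = 6.8 + 1.6 = 8.4 Ω
  R1 touches the rest of the network only at node 6 (its other end, node 4, goes nowhere), so no current can flow through it — remove it.
  Rs2 = R8 + Rs1 (series, joined only at node 5) = 47000 + 8.4 = 47010 Ω
  Rp1 = R2 ‖ Rs2 (parallel, both between nodes 1 and 6) = 1/(1/6.2 + 1/47010) = 6.199 Ω
  Rs3 = R7 + Rp1 (series, joined only at node 1) = 33000 + 6.199 = 33010 Ω
  Rp2 = R3 ‖ Rs3 (parallel, both between nodes 0 and 6) = 1/(1/11 + 1/33010) = 11 Ω
R_eq = 11 Ω

Final answer: 11 Ω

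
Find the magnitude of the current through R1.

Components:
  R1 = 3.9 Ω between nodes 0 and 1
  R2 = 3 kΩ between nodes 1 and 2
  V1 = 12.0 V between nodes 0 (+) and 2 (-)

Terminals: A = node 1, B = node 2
Nodal analysis, taking node 2 as the 0 V reference.
Source V1 fixes V_0 = 12 V.
KCL at each unknown node (sum of currents leaving = 0; resistances in Ω):
  Node 1: (V_1 - 12)/3.9 + (V_1 - 0)/3000 = 0
Collecting terms: 0.2567 × V_1 = 3.077  =>  V_1 = 11.98 V
I_R1 = (V_0 - V_1)/R1 = (12 - 11.98)/3.9 = 0.003995 A
|I_R1| = 0.003995 A

Final answer: |I_R1| = 0.003995 A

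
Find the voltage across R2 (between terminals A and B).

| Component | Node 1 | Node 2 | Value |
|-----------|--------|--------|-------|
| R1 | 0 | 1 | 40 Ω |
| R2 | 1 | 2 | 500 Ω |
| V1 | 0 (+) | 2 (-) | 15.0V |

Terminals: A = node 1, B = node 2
R1 and R2 are in series across V1 (node 0 → node 1 → node 2), and the output A–B is taken across R2, so this is a voltage divider.
Series current: I = V1/(R1 + R2) = 15/(40 + 500) = 15/540 = 0.02778 A
V_R2 = I × R2 = V1 × R2/(R1 + R2) = 15 × 500/540 = 13.89 V

Final answer: 13.89 V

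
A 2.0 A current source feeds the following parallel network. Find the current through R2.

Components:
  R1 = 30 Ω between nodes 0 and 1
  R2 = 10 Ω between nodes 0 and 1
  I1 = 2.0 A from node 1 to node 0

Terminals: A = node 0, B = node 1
All resistors sit directly between nodes 0 and 1, so they are in parallel and share one voltage V; the full source current 2 A splits among them.
1/R_par = 1/30 + 1/10 = 0.1333 S  =>  R_par = 7.5 Ω
V = I × R_par = 2 × 7.5 = 15 V
I_R2 = V/R2 = 15/10 = 1.5 A

Final answer: 1.5 A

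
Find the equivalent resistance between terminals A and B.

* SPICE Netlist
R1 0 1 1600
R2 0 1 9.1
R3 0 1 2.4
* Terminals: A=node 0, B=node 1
Reduce the network between node 0 (A) and node 1 (B) by series/parallel combination:
  Rp1 = R1 ‖ R2 ‖ R3 (parallel, all between nodes 0 and 1) = 1/(1/1600 + 1/9.1 + 1/2.4) = 1.897 Ω
R_eq = 1.897 Ω

Final answer: 1.897 Ω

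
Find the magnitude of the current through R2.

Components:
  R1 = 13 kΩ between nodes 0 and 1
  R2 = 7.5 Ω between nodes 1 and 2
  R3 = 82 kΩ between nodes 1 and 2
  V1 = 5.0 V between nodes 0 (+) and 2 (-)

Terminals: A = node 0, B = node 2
Nodal analysis, taking node 2 as the 0 V reference.
Source V1 fixes V_0 = 5 V.
KCL at each unknown node (sum of currents leaving = 0; resistances in Ω):
  Node 1: (V_1 - 5)/13000 + (V_1 - 0)/7.5 + (V_1 - 0)/82000 = 0
Collecting terms: 0.1334 × V_1 = 0.0003846  =>  V_1 = 0.002883 V
I_R2 = (V_1 - V_2)/R2 = (0.002883 - 0)/7.5 = 0.0003844 A
|I_R2| = 0.0003844 A

Final answer: |I_R2| = 0.0003844 A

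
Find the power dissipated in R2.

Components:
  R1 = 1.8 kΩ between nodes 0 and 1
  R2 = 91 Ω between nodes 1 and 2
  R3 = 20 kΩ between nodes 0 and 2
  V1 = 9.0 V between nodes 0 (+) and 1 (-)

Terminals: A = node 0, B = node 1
Nodal analysis, taking node 1 as the 0 V reference.
Source V1 fixes V_0 = 9 V.
KCL at each unknown node (sum of currents leaving = 0; resistances in Ω):
  Node 2: (V_2 - 0)/91 + (V_2 - 9)/20000 = 0
Collecting terms: 0.01104 × V_2 = 0.00045  =>  V_2 = 0.04076 V
I_R2 = (V_1 - V_2)/R2 = (0 - 0.04076)/91 = -0.000448 A
P_R2 = I_R2² × R2 = (-0.000448)² × 91 = 0.00001826 W

Final answer: 1.826e-05 W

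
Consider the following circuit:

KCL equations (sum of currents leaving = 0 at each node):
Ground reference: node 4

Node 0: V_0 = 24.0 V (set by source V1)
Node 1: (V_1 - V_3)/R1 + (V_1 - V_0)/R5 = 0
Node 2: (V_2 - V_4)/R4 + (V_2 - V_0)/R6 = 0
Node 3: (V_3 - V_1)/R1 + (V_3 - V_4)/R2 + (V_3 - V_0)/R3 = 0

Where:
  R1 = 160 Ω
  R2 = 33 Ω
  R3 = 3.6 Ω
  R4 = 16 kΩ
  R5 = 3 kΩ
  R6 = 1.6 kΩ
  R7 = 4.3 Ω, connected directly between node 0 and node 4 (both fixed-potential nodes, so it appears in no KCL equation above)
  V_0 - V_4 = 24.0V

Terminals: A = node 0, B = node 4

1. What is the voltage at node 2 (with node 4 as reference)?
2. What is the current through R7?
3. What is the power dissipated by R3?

Nodal analysis, taking node 4 as the 0 V reference.
Source V1 fixes V_0 = 24 V.
KCL at each unknown node (sum of currents leaving = 0; resistances in Ω):
  Node 1: (V_1 - V_3)/160 + (V_1 - 24)/3000 = 0
  Node 2: (V_2 - 0)/16000 + (V_2 - 24)/1600 = 0
  Node 3: (V_3 - V_1)/160 + (V_3 - 0)/33 + (V_3 - 24)/3.6 = 0
Collecting terms (coefficients in siemens):
  0.006583·V_1 - 0.00625·V_3 = 0.008
  0.0006875·V_2 = 0.015
  0.3143·V_3 - 0.00625·V_1 = 6.667
Solving these 3 simultaneous equations (Gaussian elimination) gives:
  V_1 = 21.76 V, V_2 = 21.82 V, V_3 = 21.64 V
Part 1:
  Read off the nodal solution: V_2 = 21.82 V
Part 2:
  I_R7 = (V_0 - V_4)/R7 = (24 - 0)/4.3 = 5.581 A
  Magnitude: I_R7 = 5.581 A
Part 3:
  I_R3 = (V_0 - V_3)/R3 = (24 - 21.64)/3.6 = 0.6551 A
  P_R3 = I_R3² × R3 = (0.6551)² × 3.6 = 1.545 W

Final answers:
1. V_2 = 21.82 V
2. I_R7 = 5.581 A
3. P_R3 = 1.545 W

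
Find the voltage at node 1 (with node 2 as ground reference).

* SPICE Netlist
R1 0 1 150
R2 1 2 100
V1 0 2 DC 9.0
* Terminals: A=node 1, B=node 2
Nodal analysis, taking node 2 as the 0 V reference.
Source V1 fixes V_0 = 9 V.
KCL at each unknown node (sum of currents leaving = 0; resistances in Ω):
  Node 1: (V_1 - 9)/150 + (V_1 - 0)/100 = 0
Collecting terms: 0.01667 × V_1 = 0.06  =>  V_1 = 3.6 V
The requested potential is V_1 = 3.6 V.

Final answer: V_1 = 3.6 V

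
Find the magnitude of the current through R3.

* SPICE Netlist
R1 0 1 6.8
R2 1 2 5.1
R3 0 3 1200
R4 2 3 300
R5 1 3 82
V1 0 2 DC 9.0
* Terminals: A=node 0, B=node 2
Nodal analysis, taking node 2 as the 0 V reference.
Source V1 fixes V_0 = 9 V.
KCL at each unknown node (sum of currents leaving = 0; resistances in Ω):
  Node 1: (V_1 - 9)/6.8 + (V_1 - 0)/5.1 + (V_1 - V_3)/82 = 0
  Node 3: (V_3 - 9)/1200 + (V_3 - 0)/300 + (V_3 - V_1)/82 = 0
Collecting terms (coefficients in siemens):
  0.3553·V_1 - 0.0122·V_3 = 1.324
  0.01636·V_3 - 0.0122·V_1 = 0.0075
Determinant D = (0.3553)(0.01636) - (-0.0122)(-0.0122) = 0.005665
V_1 = [(1.324)(0.01636) - (-0.0122)(0.0075)]/D = 3.839 V
V_3 = [(0.3553)(0.0075) - (1.324)(-0.0122)]/D = 3.32 V
I_R3 = (V_0 - V_3)/R3 = (9 - 3.32)/1200 = 0.004734 A
|I_R3| = 0.004734 A

Final answer: |I_R3| = 0.004734 A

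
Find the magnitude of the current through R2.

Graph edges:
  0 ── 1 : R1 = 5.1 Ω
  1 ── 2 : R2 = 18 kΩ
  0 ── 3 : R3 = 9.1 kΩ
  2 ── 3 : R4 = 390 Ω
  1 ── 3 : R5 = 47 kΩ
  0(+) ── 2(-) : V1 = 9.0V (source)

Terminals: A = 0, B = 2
Nodal analysis, taking node 2 as the 0 V reference.
Source V1 fixes V_0 = 9 V.
KCL at each unknown node (sum of currents leaving = 0; resistances in Ω):
  Node 1: (V_1 - 9)/5.1 + (V_1 - 0)/18000 + (V_1 - V_3)/47000 = 0
  Node 3: (V_3 - 9)/9100 + (V_3 - 0)/390 + (V_3 - V_1)/47000 = 0
Collecting terms (coefficients in siemens):
  0.1962·V_1 - 0.00002128·V_3 = 1.765
  0.002695·V_3 - 0.00002128·V_1 = 0.000989
Determinant D = (0.1962)(0.002695) - (-0.00002128)(-0.00002128) = 0.0005287
V_1 = [(1.765)(0.002695) - (-0.00002128)(0.000989)]/D = 8.997 V
V_3 = [(0.1962)(0.000989) - (1.765)(-0.00002128)]/D = 0.438 V
I_R2 = (V_1 - V_2)/R2 = (8.997 - 0)/18000 = 0.0004998 A
|I_R2| = 0.0004998 A

Final answer: |I_R2| = 0.0004998 A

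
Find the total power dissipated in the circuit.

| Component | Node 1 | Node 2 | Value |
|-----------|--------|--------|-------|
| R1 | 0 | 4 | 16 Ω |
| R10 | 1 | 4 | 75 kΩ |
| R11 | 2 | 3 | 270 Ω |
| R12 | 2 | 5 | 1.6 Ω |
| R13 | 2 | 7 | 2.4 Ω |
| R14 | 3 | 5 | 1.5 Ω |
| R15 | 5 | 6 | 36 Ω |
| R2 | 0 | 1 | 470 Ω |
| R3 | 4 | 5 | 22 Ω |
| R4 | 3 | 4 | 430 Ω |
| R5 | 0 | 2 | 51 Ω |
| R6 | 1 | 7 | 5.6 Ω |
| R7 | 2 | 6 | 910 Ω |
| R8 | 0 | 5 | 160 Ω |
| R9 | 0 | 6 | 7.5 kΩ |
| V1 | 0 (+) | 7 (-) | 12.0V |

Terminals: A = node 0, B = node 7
Nodal analysis, taking node 7 as the 0 V reference.
Source V1 fixes V_0 = 12 V.
KCL at each unknown node (sum of currents leaving = 0; resistances in Ω):
  Node 1: (V_1 - 12)/470 + (V_1 - 0)/5.6 + (V_1 - V_4)/75000 = 0
  Node 2: (V_2 - 12)/51 + (V_2 - V_6)/910 + (V_2 - V_3)/270 + (V_2 - V_5)/1.6 + (V_2 - 0)/2.4 = 0
  Node 3: (V_3 - V_4)/430 + (V_3 - V_2)/270 + (V_3 - V_5)/1.5 = 0
  Node 4: (V_4 - 12)/16 + (V_4 - V_5)/22 + (V_4 - V_3)/430 + (V_4 - V_1)/75000 = 0
  Node 5: (V_5 - V_4)/22 + (V_5 - 12)/160 + (V_5 - V_2)/1.6 + (V_5 - V_3)/1.5 + (V_5 - V_6)/36 = 0
  Node 6: (V_6 - V_2)/910 + (V_6 - 12)/7500 + (V_6 - V_5)/36 = 0
Collecting terms (coefficients in siemens):
  0.1807·V_1 - 0.00001333·V_4 = 0.02553
  1.066·V_2 - 0.003704·V_3 - 0.625·V_5 - 0.001099·V_6 = 0.2353
  0.6727·V_3 - 0.003704·V_2 - 0.002326·V_4 - 0.6667·V_5 = 0
  0.1103·V_4 - 0.00001333·V_1 - 0.002326·V_3 - 0.04545·V_5 = 0.75
  1.371·V_5 - 0.625·V_2 - 0.6667·V_3 - 0.04545·V_4 - 0.02778·V_6 = 0.075
  0.02901·V_6 - 0.001099·V_2 - 0.02778·V_5 = 0.0016
Solving these 6 simultaneous equations (Gaussian elimination) gives:
  V_1 = 0.1418 V, V_2 = 1.317 V, V_3 = 1.873 V, V_4 = 7.604 V
  V_5 = 1.856 V, V_6 = 1.882 V
Power in each resistor, P = (ΔV)²/R:
  P_R1 = (12 - 7.604)²/16 = 1.208 W
  P_R2 = (12 - 0.1418)²/470 = 0.2992 W
  P_R3 = (7.604 - 1.856)²/22 = 1.502 W
  P_R4 = (1.873 - 7.604)²/430 = 0.0764 W
  P_R5 = (12 - 1.317)²/51 = 2.238 W
  P_R6 = (0.1418 - 0)²/5.6 = 0.003593 W
  P_R7 = (1.317 - 1.882)²/910 = 0.0003507 W
  P_R8 = (12 - 1.856)²/160 = 0.6431 W
  P_R9 = (12 - 1.882)²/7500 = 0.01365 W
  P_R10 = (0.1418 - 7.604)²/75000 = 0.0007425 W
  P_R11 = (1.317 - 1.873)²/270 = 0.001143 W
  P_R12 = (1.317 - 1.856)²/1.6 = 0.1814 W
  P_R13 = (1.317 - 0)²/2.4 = 0.7229 W
  P_R14 = (1.873 - 1.856)²/1.5 = 0.0001906 W
  P_R15 = (1.856 - 1.882)²/36 = 0.00001909 W
P_total = P_R1 + P_R2 + P_R3 + P_R4 + P_R5 + P_R6 + P_R7 + P_R8 + P_R9 + P_R10 + P_R11 + P_R12 + P_R13 + P_R14 + P_R15 = 6.89 W

Final answer: 6.89 W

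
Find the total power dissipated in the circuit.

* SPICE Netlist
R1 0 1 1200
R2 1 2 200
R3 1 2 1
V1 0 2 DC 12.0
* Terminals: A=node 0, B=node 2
Nodal analysis, taking node 2 as the 0 V reference.
Source V1 fixes V_0 = 12 V.
KCL at each unknown node (sum of currents leaving = 0; resistances in Ω):
  Node 1: (V_1 - 12)/1200 + (V_1 - 0)/200 + (V_1 - 0)/1 = 0
Collecting terms: 1.006 × V_1 = 0.01  =>  V_1 = 0.009942 V
Power in each resistor, P = (ΔV)²/R:
  P_R1 = (12 - 0.009942)²/1200 = 0.1198 W
  P_R2 = (0.009942 - 0)²/200 = 0.0000004942 W
  P_R3 = (0.009942 - 0)²/1 = 0.00009884 W
P_total = P_R1 + P_R2 + P_R3 = 0.1199 W

Final answer: 0.1199 W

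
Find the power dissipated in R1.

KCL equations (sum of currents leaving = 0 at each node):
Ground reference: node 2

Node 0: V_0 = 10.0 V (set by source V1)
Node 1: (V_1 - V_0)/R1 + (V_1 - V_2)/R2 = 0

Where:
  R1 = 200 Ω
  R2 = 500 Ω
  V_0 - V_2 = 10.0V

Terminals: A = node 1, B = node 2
Nodal analysis, taking node 2 as the 0 V reference.
Source V1 fixes V_0 = 10 V.
KCL at each unknown node (sum of currents leaving = 0; resistances in Ω):
  Node 1: (V_1 - 10)/200 + (V_1 - 0)/500 = 0
Collecting terms: 0.007 × V_1 = 0.05  =>  V_1 = 7.143 V
I_R1 = (V_0 - V_1)/R1 = (10 - 7.143)/200 = 0.01429 A
P_R1 = I_R1² × R1 = (0.01429)² × 200 = 0.04082 W

Final answer: 0.04082 W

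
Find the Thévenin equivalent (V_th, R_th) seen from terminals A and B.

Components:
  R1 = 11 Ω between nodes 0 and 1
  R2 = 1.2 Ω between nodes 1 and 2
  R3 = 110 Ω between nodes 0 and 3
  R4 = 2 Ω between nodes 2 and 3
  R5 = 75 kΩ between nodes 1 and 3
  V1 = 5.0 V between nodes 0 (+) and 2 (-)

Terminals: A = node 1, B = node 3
Step 1 — V_th is the open-circuit voltage V_A - V_B (nothing connected across the terminals).
Nodal analysis, taking node 2 as the 0 V reference.
Source V1 fixes V_0 = 5 V.
KCL at each unknown node (sum of currents leaving = 0; resistances in Ω):
  Node 1: (V_1 - 5)/11 + (V_1 - 0)/1.2 + (V_1 - V_3)/75000 = 0
  Node 3: (V_3 - 5)/110 + (V_3 - 0)/2 + (V_3 - V_1)/75000 = 0
Collecting terms (coefficients in siemens):
  0.9243·V_1 - 0.00001333·V_3 = 0.4545
  0.5091·V_3 - 0.00001333·V_1 = 0.04545
Determinant D = (0.9243)(0.5091) - (-0.00001333)(-0.00001333) = 0.4705
V_1 = [(0.4545)(0.5091) - (-0.00001333)(0.04545)]/D = 0.4918 V
V_3 = [(0.9243)(0.04545) - (0.4545)(-0.00001333)]/D = 0.0893 V
V_th = V_1 - V_3 = 0.4918 - 0.0893 = 0.4025 V
Step 2 — R_th: zero the source — replace V1 by a short circuit (node 2 merges into node 0) — and find the resistance seen between A (node 1) and B (node 3).
Reduce the network between node 1 (A) and node 3 (B) by series/parallel combination:
  Rp1 = R1 ‖ R2 (parallel, both between nodes 0 and 1) = 1/(1/11 + 1/1.2) = 1.082 Ω
  Rp2 = R3 ‖ R4 (parallel, both between nodes 0 and 3) = 1/(1/110 + 1/2) = 1.964 Ω
  Rs1 = Rp1 + Rp2 (series, joined only at node 0) = 1.082 + 1.964 = 3.046 Ω
  Rp3 = R5 ‖ Rs1 (parallel, both between nodes 1 and 3) = 1/(1/75000 + 1/3.046) = 3.046 Ω
R_th = 3.046 Ω

Final answer: V_th = 0.4025 V, R_th = 3.046 Ω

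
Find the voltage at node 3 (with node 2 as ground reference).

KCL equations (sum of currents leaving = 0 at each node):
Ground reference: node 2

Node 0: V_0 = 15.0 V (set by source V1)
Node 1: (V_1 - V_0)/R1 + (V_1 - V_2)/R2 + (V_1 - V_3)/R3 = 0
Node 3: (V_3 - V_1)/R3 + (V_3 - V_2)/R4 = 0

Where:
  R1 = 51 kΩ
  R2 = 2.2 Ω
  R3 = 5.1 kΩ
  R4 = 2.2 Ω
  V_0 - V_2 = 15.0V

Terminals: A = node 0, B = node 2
Nodal analysis, taking node 2 as the 0 V reference.
Source V1 fixes V_0 = 15 V.
KCL at each unknown node (sum of currents leaving = 0; resistances in Ω):
  Node 1: (V_1 - 15)/51000 + (V_1 - 0)/2.2 + (V_1 - V_3)/5100 = 0
  Node 3: (V_3 - V_1)/5100 + (V_3 - 0)/2.2 = 0
Collecting terms (coefficients in siemens):
  0.4548·V_1 - 0.0001961·V_3 = 0.0002941
  0.4547·V_3 - 0.0001961·V_1 = 0
Determinant D = (0.4548)(0.4547) - (-0.0001961)(-0.0001961) = 0.2068
V_1 = [(0.0002941)(0.4547) - (-0.0001961)(0)]/D = 0.0006468 V
V_3 = [(0.4548)(0) - (0.0002941)(-0.0001961)]/D = 0.0000002789 V
The requested potential is V_3 = 0.0000002789 V.

Final answer: V_3 = 2.789e-07 V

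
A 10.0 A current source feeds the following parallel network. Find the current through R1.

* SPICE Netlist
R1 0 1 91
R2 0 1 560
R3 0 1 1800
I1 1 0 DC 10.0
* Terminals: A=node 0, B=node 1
All resistors sit directly between nodes 0 and 1, so they are in parallel and share one voltage V; the full source current 10 A splits among them.
1/R_par = 1/91 + 1/560 + 1/1800 = 0.01333 S  =>  R_par = 75.02 Ω
V = I × R_par = 10 × 75.02 = 750.2 V
I_R1 = V/R1 = 750.2/91 = 8.244 A

Final answer: 8.244 A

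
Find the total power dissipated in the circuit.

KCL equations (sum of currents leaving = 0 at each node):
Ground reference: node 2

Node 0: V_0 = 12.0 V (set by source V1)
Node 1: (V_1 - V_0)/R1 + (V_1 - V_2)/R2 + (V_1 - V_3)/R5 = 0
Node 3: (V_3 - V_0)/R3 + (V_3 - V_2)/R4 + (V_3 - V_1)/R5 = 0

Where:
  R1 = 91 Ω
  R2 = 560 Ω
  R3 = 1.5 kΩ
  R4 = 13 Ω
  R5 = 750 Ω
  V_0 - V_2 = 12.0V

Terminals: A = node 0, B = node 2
Nodal analysis, taking node 2 as the 0 V reference.
Source V1 fixes V_0 = 12 V.
KCL at each unknown node (sum of currents leaving = 0; resistances in Ω):
  Node 1: (V_1 - 12)/91 + (V_1 - 0)/560 + (V_1 - V_3)/750 = 0
  Node 3: (V_3 - 12)/1500 + (V_3 - 0)/13 + (V_3 - V_1)/750 = 0
Collecting terms (coefficients in siemens):
  0.01411·V_1 - 0.001333·V_3 = 0.1319
  0.07892·V_3 - 0.001333·V_1 = 0.008
Determinant D = (0.01411)(0.07892) - (-0.001333)(-0.001333) = 0.001112
V_1 = [(0.1319)(0.07892) - (-0.001333)(0.008)]/D = 9.372 V
V_3 = [(0.01411)(0.008) - (0.1319)(-0.001333)]/D = 0.2597 V
Power in each resistor, P = (ΔV)²/R:
  P_R1 = (12 - 9.372)²/91 = 0.07592 W
  P_R2 = (9.372 - 0)²/560 = 0.1568 W
  P_R3 = (12 - 0.2597)²/1500 = 0.09189 W
  P_R4 = (0 - 0.2597)²/13 = 0.005188 W
  P_R5 = (9.372 - 0.2597)²/750 = 0.1107 W
P_total = P_R1 + P_R2 + P_R3 + P_R4 + P_R5 = 0.4405 W

Final answer: 0.4405 W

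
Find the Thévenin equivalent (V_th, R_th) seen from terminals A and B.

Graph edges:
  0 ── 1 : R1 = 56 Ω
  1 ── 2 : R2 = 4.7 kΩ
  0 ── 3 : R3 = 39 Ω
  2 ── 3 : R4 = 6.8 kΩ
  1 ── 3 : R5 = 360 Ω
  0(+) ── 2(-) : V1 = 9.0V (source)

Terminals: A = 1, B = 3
Step 1 — V_th is the open-circuit voltage V_A - V_B (nothing connected across the terminals).
Nodal analysis, taking node 2 as the 0 V reference.
Source V1 fixes V_0 = 9 V.
KCL at each unknown node (sum of currents leaving = 0; resistances in Ω):
  Node 1: (V_1 - 9)/56 + (V_1 - 0)/4700 + (V_1 - V_3)/360 = 0
  Node 3: (V_3 - 9)/39 + (V_3 - 0)/6800 + (V_3 - V_1)/360 = 0
Collecting terms (coefficients in siemens):
  0.02085·V_1 - 0.002778·V_3 = 0.1607
  0.02857·V_3 - 0.002778·V_1 = 0.2308
Determinant D = (0.02085)(0.02857) - (-0.002778)(-0.002778) = 0.0005878
V_1 = [(0.1607)(0.02857) - (-0.002778)(0.2308)]/D = 8.901 V
V_3 = [(0.02085)(0.2308) - (0.1607)(-0.002778)]/D = 8.944 V
V_th = V_1 - V_3 = 8.901 - 8.944 = -0.04332 V
Step 2 — R_th: zero the source — replace V1 by a short circuit (node 2 merges into node 0) — and find the resistance seen between A (node 1) and B (node 3).
Reduce the network between node 1 (A) and node 3 (B) by series/parallel combination:
  Rp1 = R1 ‖ R2 (parallel, both between nodes 0 and 1) = 1/(1/56 + 1/4700) = 55.34 Ω
  Rp2 = R3 ‖ R4 (parallel, both between nodes 0 and 3) = 1/(1/39 + 1/6800) = 38.78 Ω
  Rs1 = Rp1 + Rp2 (series, joined only at node 0) = 55.34 + 38.78 = 94.12 Ω
  Rp3 = R5 ‖ Rs1 (parallel, both between nodes 1 and 3) = 1/(1/360 + 1/94.12) = 74.61 Ω
R_th = 74.61 Ω

Final answer: V_th = -0.04332 V, R_th = 74.61 Ω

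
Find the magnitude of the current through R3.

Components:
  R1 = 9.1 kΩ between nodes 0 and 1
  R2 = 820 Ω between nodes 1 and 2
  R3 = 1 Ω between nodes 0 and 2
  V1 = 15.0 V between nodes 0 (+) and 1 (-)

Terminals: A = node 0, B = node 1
Nodal analysis, taking node 1 as the 0 V reference.
Source V1 fixes V_0 = 15 V.
KCL at each unknown node (sum of currents leaving = 0; resistances in Ω):
  Node 2: (V_2 - 0)/820 + (V_2 - 15)/1 = 0
Collecting terms: 1.001 × V_2 = 15  =>  V_2 = 14.98 V
I_R3 = (V_0 - V_2)/R3 = (15 - 14.98)/1 = 0.01827 A
|I_R3| = 0.01827 A

Final answer: |I_R3| = 0.01827 A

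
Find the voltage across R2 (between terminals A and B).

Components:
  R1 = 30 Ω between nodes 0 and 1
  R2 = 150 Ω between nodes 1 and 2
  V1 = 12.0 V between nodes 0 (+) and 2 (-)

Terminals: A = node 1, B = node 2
R1 and R2 are in series across V1 (node 0 → node 1 → node 2), and the output A–B is taken across R2, so this is a voltage divider.
Series current: I = V1/(R1 + R2) = 12/(30 + 150) = 12/180 = 0.06667 A
V_R2 = I × R2 = V1 × R2/(R1 + R2) = 12 × 150/180 = 10 V

Final answer: 10 V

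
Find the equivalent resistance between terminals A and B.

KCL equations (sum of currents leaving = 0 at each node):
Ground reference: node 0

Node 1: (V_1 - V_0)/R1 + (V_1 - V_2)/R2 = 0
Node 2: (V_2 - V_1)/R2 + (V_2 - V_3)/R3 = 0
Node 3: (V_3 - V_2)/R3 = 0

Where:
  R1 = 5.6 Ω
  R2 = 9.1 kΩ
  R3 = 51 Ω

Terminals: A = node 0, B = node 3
Reduce the network between node 0 (A) and node 3 (B) by series/parallel combination:
  Rs1 = R1 + R2 (series, joined only at node 1) = 5.6 + 9100 = 9106 Ω
  Rs2 = R3 + Rs1 (series, joined only at node 2) = 51 + 9106 = 9157 Ω
R_eq = 9.157 kΩ

Final answer: 9.157 kΩ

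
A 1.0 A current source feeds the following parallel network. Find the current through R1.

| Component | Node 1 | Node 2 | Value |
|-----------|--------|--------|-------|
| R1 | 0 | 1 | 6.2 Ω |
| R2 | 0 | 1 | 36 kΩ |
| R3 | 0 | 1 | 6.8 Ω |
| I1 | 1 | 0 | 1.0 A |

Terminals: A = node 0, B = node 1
All resistors sit directly between nodes 0 and 1, so they are in parallel and share one voltage V; the full source current 1 A splits among them.
1/R_par = 1/6.2 + 1/36000 + 1/6.8 = 0.3084 S  =>  R_par = 3.243 Ω
V = I × R_par = 1 × 3.243 = 3.243 V
I_R1 = V/R1 = 3.243/6.2 = 0.523 A

Final answer: 0.523 A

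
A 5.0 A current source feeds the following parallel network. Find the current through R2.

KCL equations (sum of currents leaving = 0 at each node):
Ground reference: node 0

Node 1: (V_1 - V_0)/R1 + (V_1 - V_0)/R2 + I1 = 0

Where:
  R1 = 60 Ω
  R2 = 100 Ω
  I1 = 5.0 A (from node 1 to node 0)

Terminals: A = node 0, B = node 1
All resistors sit directly between nodes 0 and 1, so they are in parallel and share one voltage V; the full source current 5 A splits among them.
1/R_par = 1/60 + 1/100 = 0.02667 S  =>  R_par = 37.5 Ω
V = I × R_par = 5 × 37.5 = 187.5 V
I_R2 = V/R2 = 187.5/100 = 1.875 A

Final answer: 1.875 A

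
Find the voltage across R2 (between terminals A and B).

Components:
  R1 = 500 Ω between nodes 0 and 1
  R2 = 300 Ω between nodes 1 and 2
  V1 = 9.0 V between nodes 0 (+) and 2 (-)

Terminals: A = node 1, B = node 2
R1 and R2 are in series across V1 (node 0 → node 1 → node 2), and the output A–B is taken across R2, so this is a voltage divider.
Series current: I = V1/(R1 + R2) = 9/(500 + 300) = 9/800 = 0.01125 A
V_R2 = I × R2 = V1 × R2/(R1 + R2) = 9 × 300/800 = 3.375 V

Final answer: 3.375 V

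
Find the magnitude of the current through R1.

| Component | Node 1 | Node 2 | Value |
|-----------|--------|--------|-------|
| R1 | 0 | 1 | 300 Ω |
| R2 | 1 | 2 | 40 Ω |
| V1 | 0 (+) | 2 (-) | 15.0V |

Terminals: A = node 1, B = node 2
Nodal analysis, taking node 2 as the 0 V reference.
Source V1 fixes V_0 = 15 V.
KCL at each unknown node (sum of currents leaving = 0; resistances in Ω):
  Node 1: (V_1 - 15)/300 + (V_1 - 0)/40 = 0
Collecting terms: 0.02833 × V_1 = 0.05  =>  V_1 = 1.765 V
I_R1 = (V_0 - V_1)/R1 = (15 - 1.765)/300 = 0.04412 A
|I_R1| = 0.04412 A

Final answer: |I_R1| = 0.04412 A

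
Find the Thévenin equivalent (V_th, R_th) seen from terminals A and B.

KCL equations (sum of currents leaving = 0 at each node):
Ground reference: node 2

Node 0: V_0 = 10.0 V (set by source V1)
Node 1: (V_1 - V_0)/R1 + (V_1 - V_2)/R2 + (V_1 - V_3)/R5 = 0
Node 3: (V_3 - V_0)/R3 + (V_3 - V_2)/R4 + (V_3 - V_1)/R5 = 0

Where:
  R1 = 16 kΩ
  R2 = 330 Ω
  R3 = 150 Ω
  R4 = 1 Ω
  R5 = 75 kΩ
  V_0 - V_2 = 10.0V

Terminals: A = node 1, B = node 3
Step 1 — V_th is the open-circuit voltage V_A - V_B (nothing connected across the terminals).
Nodal analysis, taking node 2 as the 0 V reference.
Source V1 fixes V_0 = 10 V.
KCL at each unknown node (sum of currents leaving = 0; resistances in Ω):
  Node 1: (V_1 - 10)/16000 + (V_1 - 0)/330 + (V_1 - V_3)/75000 = 0
  Node 3: (V_3 - 10)/150 + (V_3 - 0)/1 + (V_3 - V_1)/75000 = 0
Collecting terms (coefficients in siemens):
  0.003106·V_1 - 0.00001333·V_3 = 0.000625
  1.007·V_3 - 0.00001333·V_1 = 0.06667
Determinant D = (0.003106)(1.007) - (-0.00001333)(-0.00001333) = 0.003127
V_1 = [(0.000625)(1.007) - (-0.00001333)(0.06667)]/D = 0.2015 V
V_3 = [(0.003106)(0.06667) - (0.000625)(-0.00001333)]/D = 0.06623 V
V_th = V_1 - V_3 = 0.2015 - 0.06623 = 0.1353 V
Step 2 — R_th: zero the source — replace V1 by a short circuit (node 2 merges into node 0) — and find the resistance seen between A (node 1) and B (node 3).
Reduce the network between node 1 (A) and node 3 (B) by series/parallel combination:
  Rp1 = R1 ‖ R2 (parallel, both between nodes 0 and 1) = 1/(1/16000 + 1/330) = 323.3 Ω
  Rp2 = R3 ‖ R4 (parallel, both between nodes 0 and 3) = 1/(1/150 + 1/1) = 0.9934 Ω
  Rs1 = Rp1 + Rp2 (series, joined only at node 0) = 323.3 + 0.9934 = 324.3 Ω
  Rp3 = R5 ‖ Rs1 (parallel, both between nodes 1 and 3) = 1/(1/75000 + 1/324.3) = 322.9 Ω
R_th = 322.9 Ω

Final answer: V_th = 0.1353 V, R_th = 322.9 Ω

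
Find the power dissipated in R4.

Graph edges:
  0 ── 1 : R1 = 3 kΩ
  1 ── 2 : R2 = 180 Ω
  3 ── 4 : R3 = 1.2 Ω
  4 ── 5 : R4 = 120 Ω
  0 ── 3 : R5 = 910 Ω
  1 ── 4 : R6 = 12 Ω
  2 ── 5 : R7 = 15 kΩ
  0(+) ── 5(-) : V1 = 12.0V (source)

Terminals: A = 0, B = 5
Nodal analysis, taking node 5 as the 0 V reference.
Source V1 fixes V_0 = 12 V.
KCL at each unknown node (sum of currents leaving = 0; resistances in Ω):
  Node 1: (V_1 - 12)/3000 + (V_1 - V_2)/180 + (V_1 - V_4)/12 = 0
  Node 2: (V_2 - V_1)/180 + (V_2 - 0)/15000 = 0
  Node 3: (V_3 - V_4)/1.2 + (V_3 - 12)/910 = 0
  Node 4: (V_4 - V_3)/1.2 + (V_4 - 0)/120 + (V_4 - V_1)/12 = 0
Collecting terms (coefficients in siemens):
  0.08922·V_1 - 0.005556·V_2 - 0.08333·V_4 = 0.004
  0.005622·V_2 - 0.005556·V_1 = 0
  0.8344·V_3 - 0.8333·V_4 = 0.01319
  0.925·V_4 - 0.08333·V_1 - 0.8333·V_3 = 0
Solving these 4 simultaneous equations (Gaussian elimination) gives:
  V_1 = 1.784 V, V_2 = 1.763 V, V_3 = 1.759 V, V_4 = 1.745 V
I_R4 = (V_4 - V_5)/R4 = (1.745 - 0)/120 = 0.01454 A
P_R4 = I_R4² × R4 = (0.01454)² × 120 = 0.02538 W

Final answer: 0.02538 W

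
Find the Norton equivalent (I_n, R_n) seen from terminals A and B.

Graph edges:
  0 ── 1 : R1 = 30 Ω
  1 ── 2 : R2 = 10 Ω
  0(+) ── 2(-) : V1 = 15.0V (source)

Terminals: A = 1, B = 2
Find the Thévenin equivalent first; then I_n = V_th/R_th and R_n = R_th.
Step 1 — V_th is the open-circuit voltage V_A - V_B (nothing connected across the terminals).
Nodal analysis, taking node 2 as the 0 V reference.
Source V1 fixes V_0 = 15 V.
KCL at each unknown node (sum of currents leaving = 0; resistances in Ω):
  Node 1: (V_1 - 15)/30 + (V_1 - 0)/10 = 0
Collecting terms: 0.1333 × V_1 = 0.5  =>  V_1 = 3.75 V
V_th = V_1 - V_2 = 3.75 - 0 = 3.75 V
Step 2 — R_th: zero the source — replace V1 by a short circuit (node 2 merges into node 0) — and find the resistance seen between A (node 1) and B (node 0).
Reduce the network between node 1 (A) and node 0 (B) by series/parallel combination:
  Rp1 = R1 ‖ R2 (parallel, both between nodes 0 and 1) = 1/(1/30 + 1/10) = 7.5 Ω
R_th = 7.5 Ω
I_n = V_th/R_th = 3.75/7.5 = 0.5 A, and R_n = R_th = 7.5 Ω

Final answer: I_n = 0.5 A, R_n = 7.5 Ω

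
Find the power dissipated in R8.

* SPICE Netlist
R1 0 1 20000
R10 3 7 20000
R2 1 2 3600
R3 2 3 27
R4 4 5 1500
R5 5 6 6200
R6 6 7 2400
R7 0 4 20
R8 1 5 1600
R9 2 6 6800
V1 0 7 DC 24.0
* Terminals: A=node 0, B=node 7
Nodal analysis, taking node 7 as the 0 V reference.
Source V1 fixes V_0 = 24 V.
KCL at each unknown node (sum of currents leaving = 0; resistances in Ω):
  Node 1: (V_1 - 24)/20000 + (V_1 - V_2)/3600 + (V_1 - V_5)/1600 = 0
  Node 2: (V_2 - V_1)/3600 + (V_2 - V_3)/27 + (V_2 - V_6)/6800 = 0
  Node 3: (V_3 - V_2)/27 + (V_3 - 0)/20000 = 0
  Node 4: (V_4 - V_5)/1500 + (V_4 - 24)/20 = 0
  Node 5: (V_5 - V_4)/1500 + (V_5 - V_6)/6200 + (V_5 - V_1)/1600 = 0
  Node 6: (V_6 - V_5)/6200 + (V_6 - 0)/2400 + (V_6 - V_2)/6800 = 0
Collecting terms (coefficients in siemens):
  0.0009528·V_1 - 0.0002778·V_2 - 0.000625·V_5 = 0.0012
  0.03746·V_2 - 0.0002778·V_1 - 0.03704·V_3 - 0.0001471·V_6 = 0
  0.03709·V_3 - 0.03704·V_2 = 0
  0.05067·V_4 - 0.0006667·V_5 = 1.2
  0.001453·V_5 - 0.000625·V_1 - 0.0006667·V_4 - 0.0001613·V_6 = 0
  0.000725·V_6 - 0.0001471·V_2 - 0.0001613·V_5 = 0
Solving these 6 simultaneous equations (Gaussian elimination) gives:
  V_1 = 17.49 V, V_2 = 12.34 V, V_3 = 12.32 V, V_4 = 23.94 V
  V_5 = 19.26 V, V_6 = 6.787 V
I_R8 = (V_1 - V_5)/R8 = (17.49 - 19.26)/1600 = -0.001106 A
P_R8 = I_R8² × R8 = (-0.001106)² × 1600 = 0.001959 W

Final answer: 0.001959 W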